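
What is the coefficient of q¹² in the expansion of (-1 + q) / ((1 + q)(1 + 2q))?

-12286

The denominator gives the recurrence a_n = −3a_(n−1) − 2a_(n−2) for n ≥ 2; the numerator fixes a_0 = -1, a_1 = 4.
Iterating: -1, 4, -10, 22, -46, 94, -190, 382, -766, 1534, -3070, 6142, -12286, so a_12 = -12286.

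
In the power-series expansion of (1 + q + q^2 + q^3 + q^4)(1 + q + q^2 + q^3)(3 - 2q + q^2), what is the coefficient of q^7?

(1 + q + q^2 + q^3 + q^4) has coefficients 1,1,1,1,1 for degrees 0…4.
(1 + q + q^2 + q^3) has coefficients 1,1,1,1,0,0,0,0 for degrees 0…7.
Finally multiplying by (3 - 2q + q^2), the product of all factors after the first has coefficients 3,1,2,2,-1,1,0,0 for degrees 0…7.
[q^7] = 1·0 + 1·0 + 1·1 + 1·(-1) + 1·2 = 2.

2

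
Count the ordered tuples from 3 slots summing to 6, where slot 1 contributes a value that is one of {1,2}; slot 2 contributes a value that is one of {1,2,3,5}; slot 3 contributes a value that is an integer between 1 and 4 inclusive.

6

The generating function for the choices is (t + t²)·(t + t² + t³ + t⁵)·(t + t² + t³ + t⁴); the count is [t⁶].
(t + t²) has coefficients 0,1,1 for degrees 0…2.
(t + t² + t³ + t⁵) has coefficients 0,1,1,1,0,1,0 for degrees 0…6.
Finally multiplying by (t + t² + t³ + t⁴), the product of all factors after the first has coefficients 0,0,1,2,3,3,3 for degrees 0…6.
[t⁶] = 1·3 + 1·3 = 6.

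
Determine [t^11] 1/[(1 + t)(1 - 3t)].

Partial fractions give a closed form: a_n = (1/4)·(-1)^n + (3/4)·3^n.
At n = 11: a_11 = 132860.

132860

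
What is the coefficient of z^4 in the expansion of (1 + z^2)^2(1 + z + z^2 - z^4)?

2

(1 + z^2)^2 has coefficients 1,0,2,0,1 for degrees 0…4.
(1 + z + z^2 - z^4) has coefficients 1,1,1,0,-1 for degrees 0…4.
[z^4] = 1·(-1) + 2·1 + 1·1 = 2.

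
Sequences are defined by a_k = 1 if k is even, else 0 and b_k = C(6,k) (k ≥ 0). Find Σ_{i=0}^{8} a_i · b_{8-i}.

32

The convolution is the x^8 coefficient of A(x)B(x).
Σ = 1·0 + 0·0 + 1·1 + 0·6 + 1·15 + 0·20 + 1·15 + 0·6 + 1·1 = 32.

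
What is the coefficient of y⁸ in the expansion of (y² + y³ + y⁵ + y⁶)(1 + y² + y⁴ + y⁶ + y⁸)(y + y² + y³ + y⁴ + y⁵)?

8

(y² + y³ + y⁵ + y⁶) has coefficients 0,0,1,1,0,1,1 for degrees 0…6.
(1 + y² + y⁴ + y⁶ + y⁸) has coefficients 1,0,1,0,1,0,1,0,1 for degrees 0…8.
Finally multiplying by (y + y² + y³ + y⁴ + y⁵), the product of all factors after the first has coefficients 0,1,1,2,2,3,2,3,2 for degrees 0…8.
[y⁸] = 1·2 + 1·3 + 1·2 + 1·1 = 8.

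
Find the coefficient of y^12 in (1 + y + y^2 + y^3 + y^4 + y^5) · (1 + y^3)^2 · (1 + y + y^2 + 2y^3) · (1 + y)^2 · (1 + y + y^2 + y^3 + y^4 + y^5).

303

(1 + y + y^2 + y^3 + y^4 + y^5) has coefficients 1,1,1,1,1,1 for degrees 0…5.
(1 + y^3)^2 has coefficients 1,0,0,2,0,0,1,0,0,0,0,0,0 for degrees 0…12.
Multiplying by (1 + y + y^2 + 2y^3) gives running coefficients 1,1,1,4,2,2,5,1,1,2,0,0,0 for degrees 0…12.
Multiplying by (1 + y)^2 gives running coefficients 1,3,4,7,11,10,11,13,8,5,5,2,0 for degrees 0…12.
Finally multiplying by (1 + y + y^2 + y^3 + y^4 + y^5), the product of all factors after the first has coefficients 1,4,8,15,26,36,46,56,60,58,52,44,33 for degrees 0…12.
[y^12] = 1·33 + 1·44 + 1·52 + 1·58 + 1·60 + 1·56 = 303.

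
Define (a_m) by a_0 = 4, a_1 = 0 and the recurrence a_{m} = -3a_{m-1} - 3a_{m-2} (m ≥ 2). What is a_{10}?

1944

The ordinary generating function has denominator 1 + 3q + 3q^2.
Iterating the recurrence: a_0,…,a_{10} = 4, 0, -12, 36, -72, 108, -108, 0, 324, -972, 1944.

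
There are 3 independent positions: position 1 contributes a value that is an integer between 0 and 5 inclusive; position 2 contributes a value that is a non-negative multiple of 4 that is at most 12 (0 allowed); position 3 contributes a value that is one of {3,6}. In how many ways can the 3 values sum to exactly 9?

2

The generating function for the choices is (1 + q + q² + q³ + q⁴ + q⁵)·(1 + q⁴ + q⁸ + q¹²)·(q³ + q⁶); the count is [q⁹].
(1 + q + q² + q³ + q⁴ + q⁵) has coefficients 1,1,1,1,1,1 for degrees 0…5.
(1 + q⁴ + q⁸ + q¹²) has coefficients 1,0,0,0,1,0,0,0,1,0 for degrees 0…9.
Finally multiplying by (q³ + q⁶), the product of all factors after the first has coefficients 0,0,0,1,0,0,1,1,0,0 for degrees 0…9.
[q⁹] = 1·0 + 1·0 + 1·1 + 1·1 + 1·0 + 1·0 = 2.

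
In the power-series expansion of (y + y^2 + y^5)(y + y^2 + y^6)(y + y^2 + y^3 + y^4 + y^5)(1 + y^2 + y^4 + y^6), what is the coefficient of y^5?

5

(y + y^2 + y^5) has coefficients 0,1,1,0,0,1 for degrees 0…5.
(y + y^2 + y^6) has coefficients 0,1,1,0,0,0 for degrees 0…5.
Multiplying by (y + y^2 + y^3 + y^4 + y^5) gives running coefficients 0,0,1,2,2,2 for degrees 0…5.
Finally multiplying by (1 + y^2 + y^4 + y^6), the product of all factors after the first has coefficients 0,0,1,2,3,4 for degrees 0…5.
[y^5] = 1·3 + 1·2 + 1·0 = 5.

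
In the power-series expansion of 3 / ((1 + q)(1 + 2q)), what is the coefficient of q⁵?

The denominator gives the recurrence a_n = −3a_(n−1) − 2a_(n−2) for n ≥ 2; the numerator fixes a_0 = 3, a_1 = -9.
Iterating: 3, -9, 21, -45, 93, -189, so a_5 = -189.

-189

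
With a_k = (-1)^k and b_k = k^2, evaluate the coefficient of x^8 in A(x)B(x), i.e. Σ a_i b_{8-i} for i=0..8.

36

This is [x^8] in the product of the two ordinary generating functions.
Σ = 1·64 − 1·49 + 1·36 − 1·25 + 1·16 − 1·9 + 1·4 − 1·1 + 1·0 = 36.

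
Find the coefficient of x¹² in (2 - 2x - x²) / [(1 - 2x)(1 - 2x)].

The denominator gives the recurrence a_n = 4a_(n−1) − 4a_(n−2) for n ≥ 3; the numerator fixes a_0 = 2, a_1 = 6, a_2 = 15.
Iterating: 2, 6, 15, 36, 84, 192, 432, 960, 2112, 4608, 9984, 21504, 46080, so a_12 = 46080.

46080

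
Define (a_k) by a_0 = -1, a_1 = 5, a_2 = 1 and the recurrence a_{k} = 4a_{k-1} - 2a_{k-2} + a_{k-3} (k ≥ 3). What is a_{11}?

-158613

The ordinary generating function has denominator 1 - 4t + 2t^2 - t^3.
Iterating the recurrence: a_0,…,a_{11} = -1, 5, 1, -7, -25, -85, -297, -1043, -3663, -12863, -45169, -158613.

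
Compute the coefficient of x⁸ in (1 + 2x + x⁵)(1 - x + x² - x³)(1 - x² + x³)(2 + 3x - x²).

-6

(1 + 2x + x⁵) has coefficients 1,2,0,0,0,1 for degrees 0…5.
(1 - x + x² - x³) has coefficients 1,-1,1,-1,0,0,0,0,0 for degrees 0…8.
Multiplying by (1 - x² + x³) gives running coefficients 1,-1,0,1,-2,2,-1,0,0 for degrees 0…8.
Finally multiplying by (2 + 3x - x²), the product of all factors after the first has coefficients 2,1,-4,3,-1,-3,6,-5,1 for degrees 0…8.
[x⁸] = 1·1 + 2·(-5) + 1·3 = -6.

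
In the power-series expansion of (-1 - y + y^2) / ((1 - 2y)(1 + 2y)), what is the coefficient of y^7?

-64

The denominator gives the recurrence a_n = 4a_(n−2) for n ≥ 3; the numerator fixes a_0 = -1, a_1 = -1, a_2 = -3.
Iterating: -1, -1, -3, -4, -12, -16, -48, -64, so a_7 = -64.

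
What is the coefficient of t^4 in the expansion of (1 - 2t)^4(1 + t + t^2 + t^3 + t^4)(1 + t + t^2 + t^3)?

-4

(1 - 2t)^4 has coefficients 1,-8,24,-32,16 for degrees 0…4.
(1 + t + t^2 + t^3 + t^4) has coefficients 1,1,1,1,1 for degrees 0…4.
Finally multiplying by (1 + t + t^2 + t^3), the product of all factors after the first has coefficients 1,2,3,4,4 for degrees 0…4.
[t^4] = 1·4 − 8·4 + 24·3 − 32·2 + 16·1 = -4.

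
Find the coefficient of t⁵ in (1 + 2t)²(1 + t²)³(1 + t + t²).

39

(1 + 2t)² has coefficients 1,4,4 for degrees 0…2.
(1 + t²)³ has coefficients 1,0,3,0,3,0 for degrees 0…5.
Finally multiplying by (1 + t + t²), the product of all factors after the first has coefficients 1,1,4,3,6,3 for degrees 0…5.
[t⁵] = 1·3 + 4·6 + 4·3 = 39.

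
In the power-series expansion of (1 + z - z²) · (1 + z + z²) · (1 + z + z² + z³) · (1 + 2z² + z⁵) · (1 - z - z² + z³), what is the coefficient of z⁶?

(1 + z - z²) has coefficients 1,1,-1 for degrees 0…2.
(1 + z + z²) has coefficients 1,1,1,0,0,0,0 for degrees 0…6.
Multiplying by (1 + z + z² + z³) gives running coefficients 1,2,3,3,2,1,0 for degrees 0…6.
Multiplying by (1 + 2z² + z⁵) gives running coefficients 1,2,5,7,8,8,6 for degrees 0…6.
Finally multiplying by (1 - z - z² + z³), the product of all factors after the first has coefficients 1,1,2,1,-2,-2,-3 for degrees 0…6.
[z⁶] = 1·(-3) + 1·(-2) − 1·(-2) = -3.

-3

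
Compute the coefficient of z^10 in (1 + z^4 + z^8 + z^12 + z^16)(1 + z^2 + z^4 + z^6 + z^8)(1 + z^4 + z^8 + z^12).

5

(1 + z^4 + z^8 + z^12 + z^16) has coefficients 1,0,0,0,1,0,0,0,1,0,0 for degrees 0…10.
(1 + z^2 + z^4 + z^6 + z^8) has coefficients 1,0,1,0,1,0,1,0,1,0,0 for degrees 0…10.
Finally multiplying by (1 + z^4 + z^8 + z^12), the product of all factors after the first has coefficients 1,0,1,0,2,0,2,0,3,0,2 for degrees 0…10.
[z^10] = 1·2 + 1·2 + 1·1 = 5.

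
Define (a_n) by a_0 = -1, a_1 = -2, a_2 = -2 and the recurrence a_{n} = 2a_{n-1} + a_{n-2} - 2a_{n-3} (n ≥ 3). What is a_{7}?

-44

The ordinary generating function has denominator 1 - 2z - z^2 + 2z^3.
Iterating the recurrence: a_0,…,a_{7} = -1, -2, -2, -4, -6, -12, -22, -44.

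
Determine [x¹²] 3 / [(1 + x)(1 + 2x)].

24573

Partial fractions give a closed form: a_n = (-3)·(-1)^n + (6)·(-2)^n.
At n = 12: a_12 = 24573.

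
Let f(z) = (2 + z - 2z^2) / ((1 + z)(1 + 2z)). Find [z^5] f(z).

-65

The denominator gives the recurrence a_n = −3a_(n−1) − 2a_(n−2) for n ≥ 3; the numerator fixes a_0 = 2, a_1 = -5, a_2 = 9.
Iterating: 2, -5, 9, -17, 33, -65, so a_5 = -65.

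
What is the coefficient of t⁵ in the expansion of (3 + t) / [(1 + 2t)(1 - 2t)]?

16

The denominator gives the recurrence a_n = 4a_(n−2) for n ≥ 2; the numerator fixes a_0 = 3, a_1 = 1.
Iterating: 3, 1, 12, 4, 48, 16, so a_5 = 16.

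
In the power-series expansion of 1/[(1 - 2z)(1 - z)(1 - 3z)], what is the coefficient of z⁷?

Partial fractions give a closed form: a_n = (-4)·2^n + (1/2)·1^n + (9/2)·3^n.
At n = 7: a_7 = 9330.

9330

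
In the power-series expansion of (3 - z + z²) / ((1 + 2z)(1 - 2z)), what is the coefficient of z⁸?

832

The denominator gives the recurrence a_n = 4a_(n−2) for n ≥ 3; the numerator fixes a_0 = 3, a_1 = -1, a_2 = 13.
Iterating: 3, -1, 13, -4, 52, -16, 208, -64, 832, so a_8 = 832.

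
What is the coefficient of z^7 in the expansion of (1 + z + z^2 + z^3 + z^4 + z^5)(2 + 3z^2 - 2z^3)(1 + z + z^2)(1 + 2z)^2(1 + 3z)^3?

(1 + z + z^2 + z^3 + z^4 + z^5) has coefficients 1,1,1,1,1,1 for degrees 0…5.
(2 + 3z^2 - 2z^3) has coefficients 2,0,3,-2,0,0,0,0 for degrees 0…7.
Multiplying by (1 + z + z^2) gives running coefficients 2,2,5,1,1,-2,0,0 for degrees 0…7.
Multiplying by (1 + 2z)^2 gives running coefficients 2,10,21,29,25,6,-4,-8 for degrees 0…7.
Finally multiplying by (1 + 3z)^3, the product of all factors after the first has coefficients 2,28,165,542,1123,1581,1508,793 for degrees 0…7.
[z^7] = 1·793 + 1·1508 + 1·1581 + 1·1123 + 1·542 + 1·165 = 5712.

5712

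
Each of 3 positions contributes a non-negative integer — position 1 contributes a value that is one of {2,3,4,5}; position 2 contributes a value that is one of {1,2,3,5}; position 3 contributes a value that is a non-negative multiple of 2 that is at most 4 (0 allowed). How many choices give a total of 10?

6

The generating function for the choices is (t² + t³ + t⁴ + t⁵)·(t + t² + t³ + t⁵)·(1 + t² + t⁴); the count is [t¹⁰].
(t² + t³ + t⁴ + t⁵) has coefficients 0,0,1,1,1,1 for degrees 0…5.
(t + t² + t³ + t⁵) has coefficients 0,1,1,1,0,1,0,0,0,0,0 for degrees 0…10.
Finally multiplying by (1 + t² + t⁴), the product of all factors after the first has coefficients 0,1,1,2,1,3,1,2,0,1,0 for degrees 0…10.
[t¹⁰] = 1·0 + 1·2 + 1·1 + 1·3 = 6.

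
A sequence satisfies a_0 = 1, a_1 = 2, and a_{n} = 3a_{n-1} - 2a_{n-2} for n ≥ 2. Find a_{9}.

512

The ordinary generating function has denominator 1 - 3q + 2q^2.
Iterating the recurrence: a_0,…,a_{9} = 1, 2, 4, 8, 16, 32, 64, 128, 256, 512.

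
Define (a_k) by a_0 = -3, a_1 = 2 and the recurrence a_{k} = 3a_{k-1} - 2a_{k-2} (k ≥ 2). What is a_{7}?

The ordinary generating function has denominator 1 - 3y + 2y^2.
Iterating the recurrence: a_0,…,a_{7} = -3, 2, 12, 32, 72, 152, 312, 632.

632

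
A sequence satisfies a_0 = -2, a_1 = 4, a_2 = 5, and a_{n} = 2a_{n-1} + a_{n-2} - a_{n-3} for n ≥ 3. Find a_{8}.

866

The ordinary generating function has denominator 1 - 2z - z^2 + z^3.
Iterating the recurrence: a_0,…,a_{8} = -2, 4, 5, 16, 33, 77, 171, 386, 866.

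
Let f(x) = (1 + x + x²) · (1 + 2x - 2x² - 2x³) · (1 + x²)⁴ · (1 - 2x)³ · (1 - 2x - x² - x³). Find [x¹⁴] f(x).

-40

(1 + x + x²) has coefficients 1,1,1 for degrees 0…2.
(1 + 2x - 2x² - 2x³) has coefficients 1,2,-2,-2,0,0,0,0,0,0,0,0,0,0,0 for degrees 0…14.
Multiplying by (1 + x²)⁴ gives running coefficients 1,2,2,6,-2,4,-8,-4,-7,-6,-2,-2,0,0,0 for degrees 0…14.
Multiplying by (1 - 2x)³ gives running coefficients 1,-4,2,10,-30,72,-104,108,-111,52,-18,-6,36,-8,16 for degrees 0…14.
Finally multiplying by (1 - 2x - x² - x³), the product of all factors after the first has coefficients 1,-6,9,9,-48,120,-228,274,-295,270,-119,89,14,-56,2 for degrees 0…14.
[x¹⁴] = 1·2 + 1·(-56) + 1·14 = -40.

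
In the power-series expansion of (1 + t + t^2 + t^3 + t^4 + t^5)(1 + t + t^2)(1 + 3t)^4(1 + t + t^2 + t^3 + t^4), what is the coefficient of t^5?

1535

(1 + t + t^2 + t^3 + t^4 + t^5) has coefficients 1,1,1,1,1,1 for degrees 0…5.
(1 + t + t^2) has coefficients 1,1,1,0,0,0 for degrees 0…5.
Multiplying by (1 + 3t)^4 gives running coefficients 1,13,67,174,243,189 for degrees 0…5.
Finally multiplying by (1 + t + t^2 + t^3 + t^4), the product of all factors after the first has coefficients 1,14,81,255,498,686 for degrees 0…5.
[t^5] = 1·686 + 1·498 + 1·255 + 1·81 + 1·14 + 1·1 = 1535.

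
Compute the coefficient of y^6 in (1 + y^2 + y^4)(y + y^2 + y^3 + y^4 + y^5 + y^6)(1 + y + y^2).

8

(1 + y^2 + y^4) has coefficients 1,0,1,0,1 for degrees 0…4.
(y + y^2 + y^3 + y^4 + y^5 + y^6) has coefficients 0,1,1,1,1,1,1 for degrees 0…6.
Finally multiplying by (1 + y + y^2), the product of all factors after the first has coefficients 0,1,2,3,3,3,3 for degrees 0…6.
[y^6] = 1·3 + 1·3 + 1·2 = 8.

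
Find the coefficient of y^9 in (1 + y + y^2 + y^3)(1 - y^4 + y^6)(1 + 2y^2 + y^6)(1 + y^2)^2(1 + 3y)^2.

43

(1 + y + y^2 + y^3) has coefficients 1,1,1,1 for degrees 0…3.
(1 - y^4 + y^6) has coefficients 1,0,0,0,-1,0,1,0,0,0 for degrees 0…9.
Multiplying by (1 + 2y^2 + y^6) gives running coefficients 1,0,2,0,-1,0,0,0,2,0 for degrees 0…9.
Multiplying by (1 + y^2)^2 gives running coefficients 1,0,4,0,4,0,0,0,1,0 for degrees 0…9.
Finally multiplying by (1 + 3y)^2, the product of all factors after the first has coefficients 1,6,13,24,40,24,36,0,1,6 for degrees 0…9.
[y^9] = 1·6 + 1·1 + 1·0 + 1·36 = 43.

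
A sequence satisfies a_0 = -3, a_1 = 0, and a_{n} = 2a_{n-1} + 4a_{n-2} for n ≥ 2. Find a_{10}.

The ordinary generating function has denominator 1 - 2z - 4z^2.
Iterating the recurrence: a_0,…,a_{10} = -3, 0, -12, -24, -96, -288, -960, -3072, -9984, -32256, -104448.

-104448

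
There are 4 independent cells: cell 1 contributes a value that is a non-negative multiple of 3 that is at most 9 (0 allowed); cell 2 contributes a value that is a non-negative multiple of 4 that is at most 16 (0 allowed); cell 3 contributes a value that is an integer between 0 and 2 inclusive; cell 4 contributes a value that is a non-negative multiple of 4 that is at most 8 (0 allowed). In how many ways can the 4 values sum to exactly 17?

9

The generating function for the choices is (1 + q^3 + q^6 + q^9)·(1 + q^4 + q^8 + q^12 + q^16)·(1 + q + q^2)·(1 + q^4 + q^8); the count is [q^17].
(1 + q^3 + q^6 + q^9) has coefficients 1,0,0,1,0,0,1,0,0,1 for degrees 0…9.
(1 + q^4 + q^8 + q^12 + q^16) has coefficients 1,0,0,0,1,0,0,0,1,0,0,0,1,0,0,0,1,0 for degrees 0…17.
Multiplying by (1 + q + q^2) gives running coefficients 1,1,1,0,1,1,1,0,1,1,1,0,1,1,1,0,1,1 for degrees 0…17.
Finally multiplying by (1 + q^4 + q^8), the product of all factors after the first has coefficients 1,1,1,0,2,2,2,0,3,3,3,0,3,3,3,0,3,3 for degrees 0…17.
[q^17] = 1·3 + 1·3 + 1·0 + 1·3 = 9.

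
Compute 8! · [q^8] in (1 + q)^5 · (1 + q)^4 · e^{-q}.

-56519

The EGF product rule gives c_8 = Σ_{k_1+k_2+k_3=8} C(8; k_1,k_2,k_3) · ∏ g_i(k_i), where (1+q)^5 gives the falling factorial (5)_k; (1+q)^4 gives the falling factorial (4)_k; e^{-q} gives (-1)^k.
g_1(k) for k = 0…8: 1, 5, 20, 60, 120, 120, 0, 0, 0.
g_2(k) for k = 0…8: 1, 4, 12, 24, 24, 0, 0, 0, 0.
g_3(k) for k = 0…8: 1, -1, 1, -1, 1, -1, 1, -1, 1.
First combine the last two factors: h(k) = Σ_j C(k,j)·g_2(j)·g_3(k−j) for k = 0…8: 1, 3, 5, -1, -15, 19, 37, -225, 641.
c_8 = Σ_k C(8,k)·g_1(k)·h(8−k) = 1·1·641 + 8·5·(-225) + 28·20·37 + 56·60·19 + 70·120·(-15) + 56·120·(-1) = 641 − 9000 + 20720 + 63840 − 126000 − 6720 = -56519.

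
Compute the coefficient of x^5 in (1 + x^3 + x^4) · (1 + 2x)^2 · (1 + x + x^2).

(1 + x^3 + x^4) has coefficients 1,0,0,1,1 for degrees 0…4.
(1 + 2x)^2 has coefficients 1,4,4,0,0,0 for degrees 0…5.
Finally multiplying by (1 + x + x^2), the product of all factors after the first has coefficients 1,5,9,8,4,0 for degrees 0…5.
[x^5] = 1·0 + 1·9 + 1·5 = 14.

14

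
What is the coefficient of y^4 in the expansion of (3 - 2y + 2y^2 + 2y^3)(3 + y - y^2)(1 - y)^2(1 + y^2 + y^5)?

-3

(3 - 2y + 2y^2 + 2y^3) has coefficients 3,-2,2,2 for degrees 0…3.
(3 + y - y^2) has coefficients 3,1,-1,0,0 for degrees 0…4.
Multiplying by (1 - y)^2 gives running coefficients 3,-5,0,3,-1 for degrees 0…4.
Finally multiplying by (1 + y^2 + y^5), the product of all factors after the first has coefficients 3,-5,3,-2,-1 for degrees 0…4.
[y^4] = 3·(-1) − 2·(-2) + 2·3 + 2·(-5) = -3.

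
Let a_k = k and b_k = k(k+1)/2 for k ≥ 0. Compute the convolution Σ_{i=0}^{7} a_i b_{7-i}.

126

Write out a_i and b_{7-i} for i = 0,…,7 and sum the products.
Σ = 0·28 + 1·21 + 2·15 + 3·10 + 4·6 + 5·3 + 6·1 + 7·0 = 126.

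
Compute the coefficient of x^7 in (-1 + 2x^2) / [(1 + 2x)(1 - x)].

The denominator gives the recurrence a_n = −a_(n−1) + 2a_(n−2) for n ≥ 3; the numerator fixes a_0 = -1, a_1 = 1, a_2 = -1.
Iterating: -1, 1, -1, 3, -5, 11, -21, 43, so a_7 = 43.

43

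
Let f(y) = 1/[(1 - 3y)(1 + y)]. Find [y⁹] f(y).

The denominator gives the recurrence a_n = 2a_(n−1) + 3a_(n−2) for n ≥ 2; the numerator fixes a_0 = 1, a_1 = 2.
Iterating: 1, 2, 7, 20, 61, 182, 547, 1640, 4921, 14762, so a_9 = 14762.

14762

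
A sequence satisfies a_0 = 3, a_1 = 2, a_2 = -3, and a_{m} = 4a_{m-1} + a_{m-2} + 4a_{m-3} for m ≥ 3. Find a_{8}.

3757

The ordinary generating function has denominator 1 - 4z - z^2 - 4z^3.
Iterating the recurrence: a_0,…,a_{8} = 3, 2, -3, 2, 13, 42, 189, 850, 3757.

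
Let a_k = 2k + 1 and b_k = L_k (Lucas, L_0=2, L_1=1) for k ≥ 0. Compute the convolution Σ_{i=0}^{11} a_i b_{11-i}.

2176

Write out a_i and b_{11-i} for i = 0,…,11 and sum the products.
Σ = 1·199 + 3·123 + 5·76 + 7·47 + 9·29 + 11·18 + 13·11 + 15·7 + 17·4 + 19·3 + 21·1 + 23·2 = 2176.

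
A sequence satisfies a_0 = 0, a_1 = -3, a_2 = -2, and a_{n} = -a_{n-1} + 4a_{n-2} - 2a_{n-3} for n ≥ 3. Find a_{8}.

760

The ordinary generating function has denominator 1 + q - 4q^2 + 2q^3.
Iterating the recurrence: a_0,…,a_{8} = 0, -3, -2, -10, 8, -44, 96, -288, 760.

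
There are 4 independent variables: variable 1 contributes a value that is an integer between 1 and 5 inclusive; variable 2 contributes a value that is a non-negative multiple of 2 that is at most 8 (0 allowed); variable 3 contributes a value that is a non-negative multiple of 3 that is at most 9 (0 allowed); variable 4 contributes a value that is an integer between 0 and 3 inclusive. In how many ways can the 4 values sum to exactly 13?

32

The generating function for the choices is (t + t^2 + t^3 + t^4 + t^5)·(1 + t^2 + t^4 + t^6 + t^8)·(1 + t^3 + t^6 + t^9)·(1 + t + t^2 + t^3); the count is [t^13].
(t + t^2 + t^3 + t^4 + t^5) has coefficients 0,1,1,1,1,1 for degrees 0…5.
(1 + t^2 + t^4 + t^6 + t^8) has coefficients 1,0,1,0,1,0,1,0,1,0,0,0,0,0 for degrees 0…13.
Multiplying by (1 + t^3 + t^6 + t^9) gives running coefficients 1,0,1,1,1,1,2,1,2,2,1,2,1,1 for degrees 0…13.
Finally multiplying by (1 + t + t^2 + t^3), the product of all factors after the first has coefficients 1,1,2,3,3,4,5,5,6,7,6,7,6,5 for degrees 0…13.
[t^13] = 1·6 + 1·7 + 1·6 + 1·7 + 1·6 = 32.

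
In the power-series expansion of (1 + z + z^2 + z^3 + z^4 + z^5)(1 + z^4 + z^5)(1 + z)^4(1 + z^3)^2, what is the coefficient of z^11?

(1 + z + z^2 + z^3 + z^4 + z^5) has coefficients 1,1,1,1,1,1 for degrees 0…5.
(1 + z^4 + z^5) has coefficients 1,0,0,0,1,1,0,0,0,0,0,0 for degrees 0…11.
Multiplying by (1 + z)^4 gives running coefficients 1,4,6,4,2,5,10,10,5,1,0,0 for degrees 0…11.
Finally multiplying by (1 + z^3)^2, the product of all factors after the first has coefficients 1,4,6,6,10,17,19,18,21,25,22,15 for degrees 0…11.
[z^11] = 1·15 + 1·22 + 1·25 + 1·21 + 1·18 + 1·19 = 120.

120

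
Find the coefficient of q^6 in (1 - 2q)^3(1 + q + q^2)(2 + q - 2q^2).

(1 - 2q)^3 has coefficients 1,-6,12,-8 for degrees 0…3.
(1 + q + q^2) has coefficients 1,1,1,0,0,0,0 for degrees 0…6.
Finally multiplying by (2 + q - 2q^2), the product of all factors after the first has coefficients 2,3,1,-1,-2,0,0 for degrees 0…6.
[q^6] = 1·0 − 6·0 + 12·(-2) − 8·(-1) = -16.

-16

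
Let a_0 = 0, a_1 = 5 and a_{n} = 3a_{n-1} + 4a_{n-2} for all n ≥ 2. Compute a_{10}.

1048575

The ordinary generating function has denominator 1 - 3q - 4q^2.
Iterating the recurrence: a_0,…,a_{10} = 0, 5, 15, 65, 255, 1025, 4095, 16385, 65535, 262145, 1048575.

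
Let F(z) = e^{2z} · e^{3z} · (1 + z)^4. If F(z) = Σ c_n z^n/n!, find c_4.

4929

The EGF product rule gives c_4 = Σ_{k_1+k_2+k_3=4} C(4; k_1,k_2,k_3) · ∏ g_i(k_i), where e^{2z} gives (2)^k; e^{3z} gives (3)^k; (1+z)^4 gives the falling factorial (4)_k.
g_1(k) for k = 0…4: 1, 2, 4, 8, 16.
g_2(k) for k = 0…4: 1, 3, 9, 27, 81.
g_3(k) for k = 0…4: 1, 4, 12, 24, 24.
First combine the last two factors: h(k) = Σ_j C(k,j)·g_2(j)·g_3(k−j) for k = 0…4: 1, 7, 45, 267, 1473.
c_4 = Σ_k C(4,k)·g_1(k)·h(4−k) = 1·1·1473 + 4·2·267 + 6·4·45 + 4·8·7 + 1·16·1 = 1473 + 2136 + 1080 + 224 + 16 = 4929.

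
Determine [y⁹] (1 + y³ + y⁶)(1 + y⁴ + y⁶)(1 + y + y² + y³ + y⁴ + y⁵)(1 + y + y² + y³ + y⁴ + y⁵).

(1 + y³ + y⁶) has coefficients 1,0,0,1,0,0,1 for degrees 0…6.
(1 + y⁴ + y⁶) has coefficients 1,0,0,0,1,0,1,0,0,0 for degrees 0…9.
Multiplying by (1 + y + y² + y³ + y⁴ + y⁵) gives running coefficients 1,1,1,1,2,2,2,2,2,2 for degrees 0…9.
Finally multiplying by (1 + y + y² + y³ + y⁴ + y⁵), the product of all factors after the first has coefficients 1,2,3,4,6,8,9,10,11,12 for degrees 0…9.
[y⁹] = 1·12 + 1·9 + 1·4 = 25.

25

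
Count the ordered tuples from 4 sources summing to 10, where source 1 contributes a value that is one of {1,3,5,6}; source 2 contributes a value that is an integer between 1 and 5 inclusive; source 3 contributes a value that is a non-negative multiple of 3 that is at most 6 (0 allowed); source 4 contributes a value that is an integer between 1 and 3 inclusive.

17

The generating function for the choices is (q + q³ + q⁵ + q⁶)·(q + q² + q³ + q⁴ + q⁵)·(1 + q³ + q⁶)·(q + q² + q³); the count is [q¹⁰].
(q + q³ + q⁵ + q⁶) has coefficients 0,1,0,1,0,1,1 for degrees 0…6.
(q + q² + q³ + q⁴ + q⁵) has coefficients 0,1,1,1,1,1,0,0,0,0,0 for degrees 0…10.
Multiplying by (1 + q³ + q⁶) gives running coefficients 0,1,1,1,2,2,1,2,2,1,1 for degrees 0…10.
Finally multiplying by (q + q² + q³), the product of all factors after the first has coefficients 0,0,1,2,3,4,5,5,5,5,5 for degrees 0…10.
[q¹⁰] = 1·5 + 1·5 + 1·4 + 1·3 = 17.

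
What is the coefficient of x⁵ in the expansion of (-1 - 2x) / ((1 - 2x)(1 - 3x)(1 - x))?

-1568

Partial fractions give a closed form: a_n = (8)·2^n + (-15/2)·3^n + (-3/2)·1^n.
At n = 5: a_5 = -1568.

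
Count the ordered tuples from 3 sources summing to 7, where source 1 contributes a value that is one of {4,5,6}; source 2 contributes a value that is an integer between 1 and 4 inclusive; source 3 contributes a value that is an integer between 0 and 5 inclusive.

The generating function for the choices is (y⁴ + y⁵ + y⁶)·(y + y² + y³ + y⁴)·(1 + y + y² + y³ + y⁴ + y⁵); the count is [y⁷].
(y⁴ + y⁵ + y⁶) has coefficients 0,0,0,0,1,1,1 for degrees 0…6.
(y + y² + y³ + y⁴) has coefficients 0,1,1,1,1,0,0,0 for degrees 0…7.
Finally multiplying by (1 + y + y² + y³ + y⁴ + y⁵), the product of all factors after the first has coefficients 0,1,2,3,4,4,4,3 for degrees 0…7.
[y⁷] = 1·3 + 1·2 + 1·1 = 6.

6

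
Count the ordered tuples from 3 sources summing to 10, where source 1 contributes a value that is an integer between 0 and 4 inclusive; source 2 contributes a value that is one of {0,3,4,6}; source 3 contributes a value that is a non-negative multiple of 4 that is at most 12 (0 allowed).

5

The generating function for the choices is (1 + q + q² + q³ + q⁴)·(1 + q³ + q⁴ + q⁶)·(1 + q⁴ + q⁸ + q¹²); the count is [q¹⁰].
(1 + q + q² + q³ + q⁴) has coefficients 1,1,1,1,1 for degrees 0…4.
(1 + q³ + q⁴ + q⁶) has coefficients 1,0,0,1,1,0,1,0,0,0,0 for degrees 0…10.
Finally multiplying by (1 + q⁴ + q⁸ + q¹²), the product of all factors after the first has coefficients 1,0,0,1,2,0,1,1,2,0,1 for degrees 0…10.
[q¹⁰] = 1·1 + 1·0 + 1·2 + 1·1 + 1·1 = 5.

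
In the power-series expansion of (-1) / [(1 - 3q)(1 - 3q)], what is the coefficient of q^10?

-649539

The denominator gives the recurrence a_n = 6a_(n−1) − 9a_(n−2) for n ≥ 2; the numerator fixes a_0 = -1, a_1 = -6.
Iterating: -1, -6, -27, -108, -405, -1458, -5103, -17496, -59049, -196830, -649539, so a_10 = -649539.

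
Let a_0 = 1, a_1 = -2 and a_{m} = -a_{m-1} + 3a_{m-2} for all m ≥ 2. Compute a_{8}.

The ordinary generating function has denominator 1 + q - 3q^2.
Iterating the recurrence: a_0,…,a_{8} = 1, -2, 5, -11, 26, -59, 137, -314, 725.

725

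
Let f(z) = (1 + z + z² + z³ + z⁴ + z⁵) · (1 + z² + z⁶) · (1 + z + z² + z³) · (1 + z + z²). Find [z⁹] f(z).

21

(1 + z + z² + z³ + z⁴ + z⁵) has coefficients 1,1,1,1,1,1 for degrees 0…5.
(1 + z² + z⁶) has coefficients 1,0,1,0,0,0,1,0,0,0 for degrees 0…9.
Multiplying by (1 + z + z² + z³) gives running coefficients 1,1,2,2,1,1,1,1,1,1 for degrees 0…9.
Finally multiplying by (1 + z + z²), the product of all factors after the first has coefficients 1,2,4,5,5,4,3,3,3,3 for degrees 0…9.
[z⁹] = 1·3 + 1·3 + 1·3 + 1·3 + 1·4 + 1·5 = 21.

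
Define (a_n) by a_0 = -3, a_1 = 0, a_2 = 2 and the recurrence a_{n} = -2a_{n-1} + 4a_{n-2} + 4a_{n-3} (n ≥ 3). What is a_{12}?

The ordinary generating function has denominator 1 + 2z - 4z^2 - 4z^3.
Iterating the recurrence: a_0,…,a_{12} = -3, 0, 2, -16, 40, -136, 368, -1120, 3168, -9344, 26880, -78464, 227072.

227072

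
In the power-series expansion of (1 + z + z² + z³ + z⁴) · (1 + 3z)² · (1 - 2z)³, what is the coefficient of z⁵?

-17

(1 + z + z² + z³ + z⁴) has coefficients 1,1,1,1,1 for degrees 0…4.
(1 + 3z)² has coefficients 1,6,9,0,0,0 for degrees 0…5.
Finally multiplying by (1 - 2z)³, the product of all factors after the first has coefficients 1,0,-15,10,60,-72 for degrees 0…5.
[z⁵] = 1·(-72) + 1·60 + 1·10 + 1·(-15) + 1·0 = -17.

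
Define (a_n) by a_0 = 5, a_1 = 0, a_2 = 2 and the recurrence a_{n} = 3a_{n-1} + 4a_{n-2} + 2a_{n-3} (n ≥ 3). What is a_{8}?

16172

The ordinary generating function has denominator 1 - 3q - 4q^2 - 2q^3.
Iterating the recurrence: a_0,…,a_{8} = 5, 0, 2, 16, 56, 236, 964, 3948, 16172.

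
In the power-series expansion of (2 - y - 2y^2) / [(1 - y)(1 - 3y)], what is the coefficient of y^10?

The denominator gives the recurrence a_n = 4a_(n−1) − 3a_(n−2) for n ≥ 3; the numerator fixes a_0 = 2, a_1 = 7, a_2 = 20.
Iterating: 2, 7, 20, 59, 176, 527, 1580, 4739, 14216, 42647, 127940, so a_10 = 127940.

127940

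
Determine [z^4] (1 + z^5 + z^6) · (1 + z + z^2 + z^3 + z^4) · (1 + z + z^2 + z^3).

4

(1 + z^5 + z^6) has coefficients 1,0,0,0,0 for degrees 0…4.
(1 + z + z^2 + z^3 + z^4) has coefficients 1,1,1,1,1 for degrees 0…4.
Finally multiplying by (1 + z + z^2 + z^3), the product of all factors after the first has coefficients 1,2,3,4,4 for degrees 0…4.
[z^4] = 1·4 = 4.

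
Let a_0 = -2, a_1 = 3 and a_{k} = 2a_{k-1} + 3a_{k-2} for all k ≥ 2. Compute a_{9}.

4923

The ordinary generating function has denominator 1 - 2t - 3t^2.
Iterating the recurrence: a_0,…,a_{9} = -2, 3, 0, 9, 18, 63, 180, 549, 1638, 4923.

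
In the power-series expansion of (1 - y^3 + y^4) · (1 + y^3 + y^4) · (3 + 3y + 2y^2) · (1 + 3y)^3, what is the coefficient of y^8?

(1 - y^3 + y^4) has coefficients 1,0,0,-1,1 for degrees 0…4.
(1 + y^3 + y^4) has coefficients 1,0,0,1,1,0,0,0,0 for degrees 0…8.
Multiplying by (3 + 3y + 2y^2) gives running coefficients 3,3,2,3,6,5,2,0,0 for degrees 0…8.
Finally multiplying by (1 + 3y)^3, the product of all factors after the first has coefficients 3,30,110,183,168,194,290,315,189 for degrees 0…8.
[y^8] = 1·189 − 1·194 + 1·168 = 163.

163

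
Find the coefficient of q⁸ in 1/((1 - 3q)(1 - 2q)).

Partial fractions give a closed form: a_n = (3)·3^n + (-2)·2^n.
At n = 8: a_8 = 19171.

19171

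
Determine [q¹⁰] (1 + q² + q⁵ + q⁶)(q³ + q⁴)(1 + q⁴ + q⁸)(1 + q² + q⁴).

(1 + q² + q⁵ + q⁶) has coefficients 1,0,1,0,0,1,1 for degrees 0…6.
(q³ + q⁴) has coefficients 0,0,0,1,1,0,0,0,0,0,0 for degrees 0…10.
Multiplying by (1 + q⁴ + q⁸) gives running coefficients 0,0,0,1,1,0,0,1,1,0,0 for degrees 0…10.
Finally multiplying by (1 + q² + q⁴), the product of all factors after the first has coefficients 0,0,0,1,1,1,1,2,2,1,1 for degrees 0…10.
[q¹⁰] = 1·1 + 1·2 + 1·1 + 1·1 = 5.

5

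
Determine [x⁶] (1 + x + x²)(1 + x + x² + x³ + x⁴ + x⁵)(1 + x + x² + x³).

(1 + x + x²) has coefficients 1,1,1 for degrees 0…2.
(1 + x + x² + x³ + x⁴ + x⁵) has coefficients 1,1,1,1,1,1,0 for degrees 0…6.
Finally multiplying by (1 + x + x² + x³), the product of all factors after the first has coefficients 1,2,3,4,4,4,3 for degrees 0…6.
[x⁶] = 1·3 + 1·4 + 1·4 = 11.

11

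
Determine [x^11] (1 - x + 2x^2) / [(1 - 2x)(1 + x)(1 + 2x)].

The denominator gives the recurrence a_n = −a_(n−1) + 4a_(n−2) + 4a_(n−3) for n ≥ 3; the numerator fixes a_0 = 1, a_1 = -2, a_2 = 8.
Iterating: 1, -2, 8, -12, 36, -52, 148, -212, 596, -852, 2388, -3412, so a_11 = -3412.

-3412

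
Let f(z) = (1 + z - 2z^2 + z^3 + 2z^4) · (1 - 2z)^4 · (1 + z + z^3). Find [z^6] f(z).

(1 + z - 2z^2 + z^3 + 2z^4) has coefficients 1,1,-2,1,2 for degrees 0…4.
(1 - 2z)^4 has coefficients 1,-8,24,-32,16,0,0 for degrees 0…6.
Finally multiplying by (1 + z + z^3), the product of all factors after the first has coefficients 1,-7,16,-7,-24,40,-32 for degrees 0…6.
[z^6] = 1·(-32) + 1·40 − 2·(-24) + 1·(-7) + 2·16 = 81.

81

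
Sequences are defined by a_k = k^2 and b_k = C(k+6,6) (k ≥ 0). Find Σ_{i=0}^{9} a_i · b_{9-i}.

35750

This is [x^9] in the product of the two ordinary generating functions.
Σ = 0·5005 + 1·3003 + 4·1716 + 9·924 + 16·462 + 25·210 + 36·84 + 49·28 + 64·7 + 81·1 = 35750.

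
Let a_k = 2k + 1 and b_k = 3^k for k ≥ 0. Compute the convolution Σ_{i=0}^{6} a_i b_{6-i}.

2179

The convolution is the x^6 coefficient of A(x)B(x).
Σ = 1·729 + 3·243 + 5·81 + 7·27 + 9·9 + 11·3 + 13·1 = 2179.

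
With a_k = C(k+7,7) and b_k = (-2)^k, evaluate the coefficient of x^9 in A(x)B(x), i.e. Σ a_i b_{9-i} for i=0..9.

This is [x^9] in the product of the two ordinary generating functions.
Σ = 1·(-512) + 8·256 + 36·(-128) + 120·64 + 330·(-32) + 792·16 + 1716·(-8) + 3432·4 + 6435·(-2) + 11440·1 = 5290.

5290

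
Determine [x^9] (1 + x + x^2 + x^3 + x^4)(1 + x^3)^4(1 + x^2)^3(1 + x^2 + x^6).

(1 + x + x^2 + x^3 + x^4) has coefficients 1,1,1,1,1 for degrees 0…4.
(1 + x^3)^4 has coefficients 1,0,0,4,0,0,6,0,0,4 for degrees 0…9.
Multiplying by (1 + x^2)^3 gives running coefficients 1,0,3,4,3,12,7,12,18,8 for degrees 0…9.
Finally multiplying by (1 + x^2 + x^6), the product of all factors after the first has coefficients 1,0,4,4,6,16,11,24,28,24 for degrees 0…9.
[x^9] = 1·24 + 1·28 + 1·24 + 1·11 + 1·16 = 103.

103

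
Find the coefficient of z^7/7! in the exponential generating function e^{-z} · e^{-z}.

The EGF product rule gives c_7 = Σ_{k_1+k_2=7} C(7; k_1,k_2) · ∏ g_i(k_i), where e^{-z} gives (-1)^k; e^{-z} gives (-1)^k.
g_1(k) for k = 0…7: 1, -1, 1, -1, 1, -1, 1, -1.
g_2(k) for k = 0…7: 1, -1, 1, -1, 1, -1, 1, -1.
c_7 = Σ_k C(7,k)·g_1(k)·g_2(7−k) = 1·1·(-1) + 7·(-1)·1 + 21·1·(-1) + 35·(-1)·1 + 35·1·(-1) + 21·(-1)·1 + 7·1·(-1) + 1·(-1)·1 = −1 − 7 − 21 − 35 − 35 − 21 − 7 − 1 = -128.

-128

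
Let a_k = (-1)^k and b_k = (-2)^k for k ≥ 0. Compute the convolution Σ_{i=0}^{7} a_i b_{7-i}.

-255

Write out a_i and b_{7-i} for i = 0,…,7 and sum the products.
Σ = 1·(-128) − 1·64 + 1·(-32) − 1·16 + 1·(-8) − 1·4 + 1·(-2) − 1·1 = -255.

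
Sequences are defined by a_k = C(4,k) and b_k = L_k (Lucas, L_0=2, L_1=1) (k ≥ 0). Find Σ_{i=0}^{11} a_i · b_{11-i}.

1364

The convolution is the x^11 coefficient of A(x)B(x).
Σ = 1·199 + 4·123 + 6·76 + 4·47 + 1·29 + 0·18 + 0·11 + 0·7 + 0·4 + 0·3 + 0·1 + 0·2 = 1364.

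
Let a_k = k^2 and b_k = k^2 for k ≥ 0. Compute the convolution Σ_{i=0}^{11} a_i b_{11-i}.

This is [x^11] in the product of the two ordinary generating functions.
Σ = 0·121 + 1·100 + 4·81 + 9·64 + 16·49 + 25·36 + 36·25 + 49·16 + 64·9 + 81·4 + 100·1 + 121·0 = 5368.

5368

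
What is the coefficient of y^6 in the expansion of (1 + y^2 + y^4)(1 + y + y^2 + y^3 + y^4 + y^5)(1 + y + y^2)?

8

(1 + y^2 + y^4) has coefficients 1,0,1,0,1 for degrees 0…4.
(1 + y + y^2 + y^3 + y^4 + y^5) has coefficients 1,1,1,1,1,1,0 for degrees 0…6.
Finally multiplying by (1 + y + y^2), the product of all factors after the first has coefficients 1,2,3,3,3,3,2 for degrees 0…6.
[y^6] = 1·2 + 1·3 + 1·3 = 8.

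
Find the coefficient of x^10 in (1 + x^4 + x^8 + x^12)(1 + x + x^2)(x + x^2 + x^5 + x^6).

4

(1 + x^4 + x^8 + x^12) has coefficients 1,0,0,0,1,0,0,0,1,0,0 for degrees 0…10.
(1 + x + x^2) has coefficients 1,1,1,0,0,0,0,0,0,0,0 for degrees 0…10.
Finally multiplying by (x + x^2 + x^5 + x^6), the product of all factors after the first has coefficients 0,1,2,2,1,1,2,2,1,0,0 for degrees 0…10.
[x^10] = 1·0 + 1·2 + 1·2 = 4.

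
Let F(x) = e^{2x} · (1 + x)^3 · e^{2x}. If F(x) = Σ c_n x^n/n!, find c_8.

The EGF product rule gives c_8 = Σ_{k_1+k_2+k_3=8} C(8; k_1,k_2,k_3) · ∏ g_i(k_i), where e^{2x} gives (2)^k; (1+x)^3 gives the falling factorial (3)_k; e^{2x} gives (2)^k.
g_1(k) for k = 0…8: 1, 2, 4, 8, 16, 32, 64, 128, 256.
g_2(k) for k = 0…8: 1, 3, 6, 6, 0, 0, 0, 0, 0.
g_3(k) for k = 0…8: 1, 2, 4, 8, 16, 32, 64, 128, 256.
First combine the last two factors: h(k) = Σ_j C(k,j)·g_2(j)·g_3(k−j) for k = 0…8: 1, 5, 22, 86, 304, 992, 3040, 8864, 24832.
c_8 = Σ_k C(8,k)·g_1(k)·h(8−k) = 1·1·24832 + 8·2·8864 + 28·4·3040 + 56·8·992 + 70·16·304 + 56·32·86 + 28·64·22 + 8·128·5 + 1·256·1 = 24832 + 141824 + 340480 + 444416 + 340480 + 154112 + 39424 + 5120 + 256 = 1490944.

1490944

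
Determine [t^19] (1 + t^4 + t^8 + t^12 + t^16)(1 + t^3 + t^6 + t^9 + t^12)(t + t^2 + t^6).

(1 + t^4 + t^8 + t^12 + t^16) has coefficients 1,0,0,0,1,0,0,0,1,0,0,0,1,0,0,0,1 for degrees 0…16.
(1 + t^3 + t^6 + t^9 + t^12) has coefficients 1,0,0,1,0,0,1,0,0,1,0,0,1,0,0,0,0,0,0,0 for degrees 0…19.
Finally multiplying by (t + t^2 + t^6), the product of all factors after the first has coefficients 0,1,1,0,1,1,1,1,1,1,1,1,1,1,1,1,0,0,1,0 for degrees 0…19.
[t^19] = 1·0 + 1·1 + 1·1 + 1·1 + 1·0 = 3.

3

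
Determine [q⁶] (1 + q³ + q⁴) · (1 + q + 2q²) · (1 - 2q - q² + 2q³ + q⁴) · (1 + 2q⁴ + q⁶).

-3

(1 + q³ + q⁴) has coefficients 1,0,0,1,1 for degrees 0…4.
(1 + q + 2q²) has coefficients 1,1,2,0,0,0,0 for degrees 0…6.
Multiplying by (1 - 2q - q² + 2q³ + q⁴) gives running coefficients 1,-1,-1,-3,1,5,2 for degrees 0…6.
Finally multiplying by (1 + 2q⁴ + q⁶), the product of all factors after the first has coefficients 1,-1,-1,-3,3,3,1 for degrees 0…6.
[q⁶] = 1·1 + 1·(-3) + 1·(-1) = -3.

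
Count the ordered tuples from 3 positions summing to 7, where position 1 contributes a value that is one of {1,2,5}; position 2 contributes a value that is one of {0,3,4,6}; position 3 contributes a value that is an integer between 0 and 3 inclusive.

The generating function for the choices is (x + x² + x⁵)·(1 + x³ + x⁴ + x⁶)·(1 + x + x² + x³); the count is [x⁷].
(x + x² + x⁵) has coefficients 0,1,1,0,0,1 for degrees 0…5.
(1 + x³ + x⁴ + x⁶) has coefficients 1,0,0,1,1,0,1,0 for degrees 0…7.
Finally multiplying by (1 + x + x² + x³), the product of all factors after the first has coefficients 1,1,1,2,2,2,3,2 for degrees 0…7.
[x⁷] = 1·3 + 1·2 + 1·1 = 6.

6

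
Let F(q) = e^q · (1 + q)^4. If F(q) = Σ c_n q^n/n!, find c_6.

The EGF product rule gives c_6 = Σ_{k_1+k_2=6} C(6; k_1,k_2) · ∏ g_i(k_i), where e^q gives (1)^k; (1+q)^4 gives the falling factorial (4)_k.
g_1(k) for k = 0…6: 1, 1, 1, 1, 1, 1, 1.
g_2(k) for k = 0…6: 1, 4, 12, 24, 24, 0, 0.
c_6 = Σ_k C(6,k)·g_1(k)·g_2(6−k) = 15·1·24 + 20·1·24 + 15·1·12 + 6·1·4 + 1·1·1 = 360 + 480 + 180 + 24 + 1 = 1045.

1045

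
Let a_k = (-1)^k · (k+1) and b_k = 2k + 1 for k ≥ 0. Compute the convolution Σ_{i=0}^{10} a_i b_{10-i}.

6

Write out a_i and b_{10-i} for i = 0,…,10 and sum the products.
Σ = 1·21 − 2·19 + 3·17 − 4·15 + 5·13 − 6·11 + 7·9 − 8·7 + 9·5 − 10·3 + 11·1 = 6.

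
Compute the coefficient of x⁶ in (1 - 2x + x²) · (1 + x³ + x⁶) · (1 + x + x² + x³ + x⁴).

2

(1 - 2x + x²) has coefficients 1,-2,1 for degrees 0…2.
(1 + x³ + x⁶) has coefficients 1,0,0,1,0,0,1 for degrees 0…6.
Finally multiplying by (1 + x + x² + x³ + x⁴), the product of all factors after the first has coefficients 1,1,1,2,2,1,2 for degrees 0…6.
[x⁶] = 1·2 − 2·1 + 1·2 = 2.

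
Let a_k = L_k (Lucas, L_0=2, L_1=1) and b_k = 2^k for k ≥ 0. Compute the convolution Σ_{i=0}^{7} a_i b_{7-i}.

Write out a_i and b_{7-i} for i = 0,…,7 and sum the products.
Σ = 2·128 + 1·64 + 3·32 + 4·16 + 7·8 + 11·4 + 18·2 + 29·1 = 645.

645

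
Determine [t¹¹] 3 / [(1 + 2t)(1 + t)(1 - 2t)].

Partial fractions give a closed form: a_n = (3)·(-2)^n + (-1)·(-1)^n + (1)·2^n.
At n = 11: a_11 = -4095.

-4095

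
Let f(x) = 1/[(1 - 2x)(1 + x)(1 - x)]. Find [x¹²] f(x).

Partial fractions give a closed form: a_n = (4/3)·2^n + (1/6)·(-1)^n + (-1/2)·1^n.
At n = 12: a_12 = 5461.

5461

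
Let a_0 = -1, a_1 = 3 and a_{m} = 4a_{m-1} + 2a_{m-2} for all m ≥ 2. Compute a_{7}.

17976

The ordinary generating function has denominator 1 - 4q - 2q^2.
Iterating the recurrence: a_0,…,a_{7} = -1, 3, 10, 46, 204, 908, 4040, 17976.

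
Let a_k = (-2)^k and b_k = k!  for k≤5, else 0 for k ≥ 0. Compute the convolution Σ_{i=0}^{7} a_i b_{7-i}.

256

This is [x^7] in the product of the two ordinary generating functions.
Σ = 1·0 − 2·0 + 4·120 − 8·24 + 16·6 − 32·2 + 64·1 − 128·1 = 256.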